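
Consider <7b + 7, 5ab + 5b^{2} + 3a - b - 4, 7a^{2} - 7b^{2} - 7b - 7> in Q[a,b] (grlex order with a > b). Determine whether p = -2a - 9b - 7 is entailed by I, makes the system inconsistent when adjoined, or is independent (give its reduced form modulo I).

-2a - 9b - 7 lies in I (it reduces to 0).

First compute the reduced Gröbner basis of I by Buchberger's algorithm.
f_1 = 7b + 7, LT = b.
f_2 = 5ab + 5b^{2} + 3a - b - 4, LT = ab.
f_3 = 7a^{2} - 7b^{2} - 7b - 7, LT = a^{2}.

S(f_1,f_2): lcm = ab. S = -b^{2} + \tfrac{2}{5}a + \tfrac{1}{5}b + \tfrac{4}{5}.
  leading term b^{2}: subtract (-\tfrac{1}{7}b)·f_1 from -b^{2} + \tfrac{2}{5}a + \tfrac{1}{5}b + \tfrac{4}{5} → \tfrac{2}{5}a + \tfrac{6}{5}b + \tfrac{4}{5}
  leading term a: no divisor's leading term divides it; move \tfrac{2}{5}a to the remainder.
  leading term b: subtract (\tfrac{6}{35})·f_1 from \tfrac{6}{5}b + \tfrac{4}{5} → -\tfrac{2}{5}
  leading term 1: no divisor's leading term divides it; move -\tfrac{2}{5} to the remainder.
  remainder \tfrac{2}{5}a - \tfrac{2}{5} ≠ 0; add h_4 = \tfrac{2}{5}a - \tfrac{2}{5} to the basis.

The other S-polynomials (S(f_1,f_3), S(f_2,f_3), S(f_1,h_4), S(f_2,h_4), S(f_3,h_4)) all reduce to 0 modulo the current basis, so we have a Gröbner basis.
Inter-reduce: drop elements whose leading term is divisible by another's, tail-reduce, and make monic.
Reduced Gröbner basis: {a - 1, b + 1}.
Label its elements g_1 = a - 1, g_2 = b + 1.

Reduce p = -2a - 9b - 7 modulo G:
  leading term a: subtract (-2)·g_1 from -2a - 9b - 7 → -9b - 9
  leading term b: subtract (-9)·g_2 from -9b - 9 → 0
  normal form = 0.
Since the normal form is 0, p ∈ I.

The remainder on division by a Gröbner basis is unique — it is the normal form.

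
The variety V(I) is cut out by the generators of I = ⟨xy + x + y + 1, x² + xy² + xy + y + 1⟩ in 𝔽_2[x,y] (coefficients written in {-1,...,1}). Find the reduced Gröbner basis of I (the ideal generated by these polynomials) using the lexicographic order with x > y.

f_1 = xy + x + y + 1, LT = xy.
f_2 = x² + xy² + xy + y + 1, LT = x².

S(f_1,f_2): lcm = x²y. S = x² + xy³ + xy² + xy + x + y² + y.
  leading term x²: subtract (1)·f_2 from x² + xy³ + xy² + xy + x + y² + y → xy³ + x + y² + 1
  leading term xy³: subtract (y²)·f_1 from xy³ + x + y² + 1 → xy² + x + y³ + 1
  leading term xy²: subtract (y)·f_1 from xy² + x + y³ + 1 → xy + x + y³ + y² + y + 1
  leading term xy: subtract (1)·f_1 from xy + x + y³ + y² + y + 1 → y³ + y²
  leading term y³: no divisor's leading term divides it; move y³ to the remainder.
  leading term y²: no divisor's leading term divides it; move y² to the remainder.
  remainder y³ + y² ≠ 0; add g_3 = y³ + y² to the basis.

The other S-polynomials (S(f_1,g_3), S(f_2,g_3)) all reduce to 0 modulo the current basis, so we have a Gröbner basis.

G = {x² + y² + 1, xy + x + y + 1, y³ + y²}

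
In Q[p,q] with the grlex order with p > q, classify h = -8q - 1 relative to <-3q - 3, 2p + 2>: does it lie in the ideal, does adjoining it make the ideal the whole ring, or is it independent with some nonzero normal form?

First compute the reduced Gröbner basis of I by Buchberger's algorithm.
f_1 = -3q - 3, LT = q.
f_2 = 2p + 2, LT = p.

The S-polynomials (S(f_1,f_2)) all reduce to 0 modulo the current basis, so we have a Gröbner basis.
Inter-reduce: drop elements whose leading term is divisible by another's, tail-reduce, and make monic.
Reduced Gröbner basis: {p + 1, q + 1}.
Label its elements g_1 = p + 1, g_2 = q + 1.

Reduce h = -8q - 1 modulo G:
  leading term q: subtract (-8)·g_2 from -8q - 1 → 7
  leading term 1: no divisor's leading term divides it; move 7 to the remainder.
  normal form = 7.
The normal form is nonzero, so h ∉ I. Since h minus its normal form lies in I, I + (h) = I + (r) where r = 7; decide whether this ideal is the whole ring.
Here r = 7 is a nonzero constant, hence a unit: 1 ∈ I + (h), the Gröbner basis of I + (h) is {1}, and the enlarged system has no common solution — adjoining h is inconsistent.

Adjoining -8q - 1 makes the ideal the whole ring: the system is inconsistent.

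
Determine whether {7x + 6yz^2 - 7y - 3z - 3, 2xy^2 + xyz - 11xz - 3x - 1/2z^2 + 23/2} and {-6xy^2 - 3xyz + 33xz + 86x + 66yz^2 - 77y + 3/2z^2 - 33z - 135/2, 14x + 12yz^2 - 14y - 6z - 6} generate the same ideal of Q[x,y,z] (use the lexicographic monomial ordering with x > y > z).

Yes, the ideals are equal.

Two ideals are equal iff their reduced Gröbner bases coincide (the reduced basis is unique for a fixed ordering).
Buchberger on the first generating set:
f_1 = 7x + 6yz^2 - 7y - 3z - 3, LT = x.
f_2 = 2xy^2 + xyz - 11xz - 3x - 1/2z^2 + 23/2, LT = xy^2.

S(f_1,f_2): lcm = xy^2. S = -1/2xyz + 11/2xz + 3/2x + 6/7y^3z^2 - y^3 - 3/7y^2z - 3/7y^2 + 1/4z^2 - 23/4.
  reduce S modulo (f_1, f_2):
  remainder 6/7y^3z^2 - y^3 + 3/7y^2z^3 - 13/14y^2z - 3/7y^2 - 33/7yz^3 - 3/2yz^2 + 37/7yz + 3/2y + 73/28z^2 + 3z - 143/28 ≠ 0; add g_3 = 6/7y^3z^2 - y^3 + 3/7y^2z^3 - 13/14y^2z - 3/7y^2 - 33/7yz^3 - 3/2yz^2 + 37/7yz + 3/2y + 73/28z^2 + 3z - 143/28 to the basis.

The other S-polynomials (S(f_1,g_3), S(f_2,g_3)) all reduce to 0 modulo the current basis, so we have a Gröbner basis.
Inter-reduce: drop elements whose leading term is divisible by another's, tail-reduce, and make monic.
Reduced Gröbner basis: {x + 6/7yz^2 - y - 3/7z - 3/7, y^3z^2 - 7/6y^3 + 1/2y^2z^3 - 13/12y^2z - 1/2y^2 - 11/2yz^3 - 7/4yz^2 + 37/6yz + 7/4y + 73/24z^2 + 7/2z - 143/24}.

Buchberger on the second generating set:
h_1 = -6xy^2 - 3xyz + 33xz + 86x + 66yz^2 - 77y + 3/2z^2 - 33z - 135/2, LT = xy^2.
h_2 = 14x + 12yz^2 - 14y - 6z - 6, LT = x.

S(h_1,h_2): lcm = xy^2. S = 1/2xyz - 11/2xz - 43/3x - 6/7y^3z^2 + y^3 + 3/7y^2z + 3/7y^2 - 11yz^2 + 77/6y - 1/4z^2 + 11/2z + 45/4.
  reduce S modulo (h_1, h_2):
  remainder -6/7y^3z^2 + y^3 - 3/7y^2z^3 + 13/14y^2z + 3/7y^2 + 33/7yz^3 + 3/2yz^2 - 37/7yz - 3/2y - 73/28z^2 - 3z + 143/28 ≠ 0; add k_3 = -6/7y^3z^2 + y^3 - 3/7y^2z^3 + 13/14y^2z + 3/7y^2 + 33/7yz^3 + 3/2yz^2 - 37/7yz - 3/2y - 73/28z^2 - 3z + 143/28 to the basis.

The other S-polynomials (S(h_1,k_3), S(h_2,k_3)) all reduce to 0 modulo the current basis, so we have a Gröbner basis.
Inter-reduce: drop elements whose leading term is divisible by another's, tail-reduce, and make monic.
Reduced Gröbner basis: {x + 6/7yz^2 - y - 3/7z - 3/7, y^3z^2 - 7/6y^3 + 1/2y^2z^3 - 13/12y^2z - 1/2y^2 - 11/2yz^3 - 7/4yz^2 + 37/6yz + 7/4y + 73/24z^2 + 7/2z - 143/24}.

Same reduced basis, so the two generating sets span the same ideal.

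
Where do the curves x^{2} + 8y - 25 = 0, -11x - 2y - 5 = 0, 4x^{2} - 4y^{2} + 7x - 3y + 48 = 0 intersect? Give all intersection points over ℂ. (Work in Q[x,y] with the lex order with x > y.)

Compute a lex Gröbner basis by Buchberger's algorithm.
f_1 = x^{2} + 8y - 25, LT = x^{2}.
f_2 = -11x - 2y - 5, LT = x.
f_3 = 4x^{2} + 7x - 4y^{2} - 3y + 48, LT = x^{2}.

S(f_1,f_2): lcm = x^{2}. S = -\tfrac{2}{11}xy - \tfrac{5}{11}x + 8y - 25.
  leading term xy: subtract (\tfrac{2}{121}y)·f_2 from -\tfrac{2}{11}xy - \tfrac{5}{11}x + 8y - 25 → -\tfrac{5}{11}x + \tfrac{4}{121}y^{2} + \tfrac{978}{121}y - 25
  leading term x: subtract (\tfrac{5}{121})·f_2 from -\tfrac{5}{11}x + \tfrac{4}{121}y^{2} + \tfrac{978}{121}y - 25 → \tfrac{4}{121}y^{2} + \tfrac{988}{121}y - \tfrac{3000}{121}
  leading term y^{2}: no divisor's leading term divides it; move \tfrac{4}{121}y^{2} to the remainder.
  leading term y: no divisor's leading term divides it; move \tfrac{988}{121}y to the remainder.
  leading term 1: no divisor's leading term divides it; move -\tfrac{3000}{121} to the remainder.
  remainder \tfrac{4}{121}y^{2} + \tfrac{988}{121}y - \tfrac{3000}{121} ≠ 0; add h_4 = \tfrac{4}{121}y^{2} + \tfrac{988}{121}y - \tfrac{3000}{121} to the basis.

S(f_1,f_3): lcm = x^{2}. S = -\tfrac{7}{4}x + y^{2} + \tfrac{35}{4}y - 37.
  leading term x: subtract (\tfrac{7}{44})·f_2 from -\tfrac{7}{4}x + y^{2} + \tfrac{35}{4}y - 37 → y^{2} + \tfrac{399}{44}y - \tfrac{1593}{44}
  leading term y^{2}: subtract (\tfrac{121}{4})·h_4 from y^{2} + \tfrac{399}{44}y - \tfrac{1593}{44} → -\tfrac{10469}{44}y + \tfrac{31407}{44}
  leading term y: no divisor's leading term divides it; move -\tfrac{10469}{44}y to the remainder.
  leading term 1: no divisor's leading term divides it; move \tfrac{31407}{44} to the remainder.
  remainder -\tfrac{10469}{44}y + \tfrac{31407}{44} ≠ 0; add h_5 = -\tfrac{10469}{44}y + \tfrac{31407}{44} to the basis.

The other S-polynomials (S(f_2,f_3), S(f_1,h_4), S(f_2,h_4), S(f_3,h_4), S(f_1,h_5), S(f_2,h_5), S(f_3,h_5), S(h_4,h_5)) all reduce to 0 modulo the current basis, so we have a Gröbner basis.
Inter-reduce: drop elements whose leading term is divisible by another's, tail-reduce, and make monic.
Reduced Gröbner basis: {x + 1, y - 3}.

Elimination: the polynomial y - 3 lies in the elimination ideal for y, so y ∈ {3}. For each such y, the remaining basis elements (now univariate) give the rest of the solution.
  y = 3: the earlier basis element becomes x + 1 = 0, giving x = -1 — point (-1, 3).
Each listed point satisfies every original equation (direct substitution).
A lex Gröbner basis triangularizes the system, enabling back-substitution.

{(-1, 3)}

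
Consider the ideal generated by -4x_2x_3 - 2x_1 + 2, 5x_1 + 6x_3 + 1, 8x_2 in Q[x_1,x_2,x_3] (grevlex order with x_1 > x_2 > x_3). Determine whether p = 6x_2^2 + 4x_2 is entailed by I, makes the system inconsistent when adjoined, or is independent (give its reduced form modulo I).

6x_2^2 + 4x_2 lies in I (it reduces to 0).

First compute the reduced Gröbner basis of I by Buchberger's algorithm.
f_1 = -4x_2x_3 - 2x_1 + 2, LT = x_2x_3.
f_2 = 5x_1 + 6x_3 + 1, LT = x_1.
f_3 = 8x_2, LT = x_2.

S(f_1,f_3): lcm = x_2x_3. S = 1/2x_1 - 1/2.
  leading term x_1: subtract (1/10)·f_2 from 1/2x_1 - 1/2 → -3/5x_3 - 3/5
  leading term x_3: no divisor's leading term divides it; move -3/5x_3 to the remainder.
  leading term 1: no divisor's leading term divides it; move -3/5 to the remainder.
  remainder -3/5x_3 - 3/5 ≠ 0; add h_4 = -3/5x_3 - 3/5 to the basis.

The other S-polynomials (S(f_1,f_2), S(f_2,f_3), S(f_1,h_4), S(f_2,h_4), S(f_3,h_4)) all reduce to 0 modulo the current basis, so we have a Gröbner basis.
Inter-reduce: drop elements whose leading term is divisible by another's, tail-reduce, and make monic.
Reduced Gröbner basis: {x_1 - 1, x_2, x_3 + 1}.
Label its elements g_1 = x_1 - 1, g_2 = x_2, g_3 = x_3 + 1.

Reduce p = 6x_2^2 + 4x_2 modulo G:
  leading term x_2^2: subtract (6x_2)·g_2 from 6x_2^2 + 4x_2 → 4x_2
  leading term x_2: subtract (4)·g_2 from 4x_2 → 0
  normal form = 0.
Since the normal form is 0, p ∈ I.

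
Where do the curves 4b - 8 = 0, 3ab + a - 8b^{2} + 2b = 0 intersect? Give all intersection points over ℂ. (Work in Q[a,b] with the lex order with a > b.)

Compute a lex Gröbner basis by Buchberger's algorithm.
f_1 = 4b - 8, LT = b.
f_2 = 3ab + a - 8b^{2} + 2b, LT = ab.

S(f_1,f_2): lcm = ab. S = -\tfrac{7}{3}a + \tfrac{8}{3}b^{2} - \tfrac{2}{3}b.
  leading term a: no divisor's leading term divides it; move -\tfrac{7}{3}a to the remainder.
  leading term b^{2}: subtract (\tfrac{2}{3}b)·f_1 from \tfrac{8}{3}b^{2} - \tfrac{2}{3}b → \tfrac{14}{3}b
  leading term b: subtract (\tfrac{7}{6})·f_1 from \tfrac{14}{3}b → \tfrac{28}{3}
  leading term 1: no divisor's leading term divides it; move \tfrac{28}{3} to the remainder.
  remainder -\tfrac{7}{3}a + \tfrac{28}{3} ≠ 0; add h_3 = -\tfrac{7}{3}a + \tfrac{28}{3} to the basis.

The other S-polynomials (S(f_1,h_3), S(f_2,h_3)) all reduce to 0 modulo the current basis, so we have a Gröbner basis.
Inter-reduce: drop elements whose leading term is divisible by another's, tail-reduce, and make monic.
Reduced Gröbner basis: {a - 4, b - 2}.

From the last basis element, b - 2 = 0, so b takes values in {2}. Each choice, substituted upward through the basis, yields the corresponding point(s) of the solution set.
  b = 2: the earlier basis element becomes a - 4 = 0, giving a = 4 — point (4, 2).
A lex Gröbner basis triangularizes the system, enabling back-substitution.

{(4, 2)}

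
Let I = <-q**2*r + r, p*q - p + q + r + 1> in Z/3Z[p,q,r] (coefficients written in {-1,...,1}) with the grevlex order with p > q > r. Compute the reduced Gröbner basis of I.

G = {q**2*r - r, p*r**2 + r**3 - p*r - r**2, q*r**2 - q*r + r**2 - r, p*q - p + q + r + 1}

f_1 = -q**2*r + r, LT = q**2*r.
f_2 = p*q - p + q + r + 1, LT = p*q.

S(f_1,f_2): lcm = p*q**2*r. S = p*q*r - q**2*r - q*r**2 - p*r - q*r.
  reduce S modulo (f_1, f_2):
  remainder -q*r**2 + q*r - r**2 + r ≠ 0; add g_3 = -q*r**2 + q*r - r**2 + r to the basis.

S(f_2,g_3): lcm = p*q*r**2. S = p*q*r + p*r**2 + q*r**2 + r**3 + p*r + r**2.
  reduce S modulo (f_1, f_2, g_3):
  remainder p*r**2 + r**3 - p*r - r**2 ≠ 0; add g_4 = p*r**2 + r**3 - p*r - r**2 to the basis.

The other S-polynomials (S(f_1,g_3), S(f_1,g_4), S(f_2,g_4), S(g_3,g_4)) all reduce to 0 modulo the current basis, so we have a Gröbner basis.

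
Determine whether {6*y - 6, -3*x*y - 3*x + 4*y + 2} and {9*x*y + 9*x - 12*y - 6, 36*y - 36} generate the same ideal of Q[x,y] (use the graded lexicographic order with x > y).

Two ideals are equal iff their reduced Gröbner bases coincide (the reduced basis is unique for a fixed ordering).
Buchberger on the first generating set:
f_1 = 6*y - 6, LT = y.
f_2 = -3*x*y - 3*x + 4*y + 2, LT = x*y.

S(f_1,f_2): lcm = x*y. S = -2*x + 4/3*y + 2/3.
  leading term x: no divisor's leading term divides it; move -2*x to the remainder.
  leading term y: subtract (2/9)·f_1 from 4/3*y + 2/3 → 2
  leading term 1: no divisor's leading term divides it; move 2 to the remainder.
  remainder -2*x + 2 ≠ 0; add g_3 = -2*x + 2 to the basis.

The other S-polynomials (S(f_1,g_3), S(f_2,g_3)) all reduce to 0 modulo the current basis, so we have a Gröbner basis.
Inter-reduce: drop elements whose leading term is divisible by another's, tail-reduce, and make monic.
Reduced Gröbner basis: {x - 1, y - 1}.

Buchberger on the second generating set:
h_1 = 9*x*y + 9*x - 12*y - 6, LT = x*y.
h_2 = 36*y - 36, LT = y.

S(h_1,h_2): lcm = x*y. S = 2*x - 4/3*y - 2/3.
  leading term x: no divisor's leading term divides it; move 2*x to the remainder.
  leading term y: subtract (-1/27)·h_2 from -4/3*y - 2/3 → -2
  leading term 1: no divisor's leading term divides it; move -2 to the remainder.
  remainder 2*x - 2 ≠ 0; add k_3 = 2*x - 2 to the basis.

The other S-polynomials (S(h_1,k_3), S(h_2,k_3)) all reduce to 0 modulo the current basis, so we have a Gröbner basis.
Inter-reduce: drop elements whose leading term is divisible by another's, tail-reduce, and make monic.
Reduced Gröbner basis: {x - 1, y - 1}.

The two bases agree; hence the ideals are identical.

Yes, the ideals are equal.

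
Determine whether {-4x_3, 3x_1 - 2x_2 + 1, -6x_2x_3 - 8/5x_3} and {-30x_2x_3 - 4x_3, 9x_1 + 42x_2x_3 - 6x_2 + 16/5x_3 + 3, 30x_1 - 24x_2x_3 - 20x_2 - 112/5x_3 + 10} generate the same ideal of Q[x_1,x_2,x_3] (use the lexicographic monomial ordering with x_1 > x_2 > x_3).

Two ideals are equal iff their reduced Gröbner bases coincide (the reduced basis is unique for a fixed ordering).
Buchberger on the first generating set:
f_1 = -4x_3, LT = x_3.
f_2 = 3x_1 - 2x_2 + 1, LT = x_1.
f_3 = -6x_2x_3 - 8/5x_3, LT = x_2x_3.

S(f_1,f_2): leading monomials are coprime, so the S-polynomial reduces to 0 (Buchberger's first criterion).
S(f_1,f_3): lcm = x_2x_3. S = -4/15x_3.
  leading term x_3: subtract (1/15)·f_1 from -4/15x_3 → 0
  remainder 0.

S(f_2,f_3): leading monomials are coprime, so the S-polynomial reduces to 0 (Buchberger's first criterion).
Every S-polynomial of the final basis reduces to 0, so we have a Gröbner basis.
Inter-reduce: drop elements whose leading term is divisible by another's, tail-reduce, and make monic.
Reduced Gröbner basis: {x_1 - 2/3x_2 + 1/3, x_3}.

Buchberger on the second generating set:
h_1 = -30x_2x_3 - 4x_3, LT = x_2x_3.
h_2 = 9x_1 + 42x_2x_3 - 6x_2 + 16/5x_3 + 3, LT = x_1.
h_3 = 30x_1 - 24x_2x_3 - 20x_2 - 112/5x_3 + 10, LT = x_1.

S(h_1,h_2): leading monomials are coprime, so the S-polynomial reduces to 0 (Buchberger's first criterion).
S(h_1,h_3): leading monomials are coprime, so the S-polynomial reduces to 0 (Buchberger's first criterion).
S(h_2,h_3): lcm = x_1. S = 82/15x_2x_3 + 248/225x_3.
  leading term x_2x_3: subtract (-41/225)·h_1 from 82/15x_2x_3 + 248/225x_3 → 28/75x_3
  leading term x_3: no divisor's leading term divides it; move 28/75x_3 to the remainder.
  remainder 28/75x_3 ≠ 0; add k_4 = 28/75x_3 to the basis.

S(h_1,k_4): lcm = x_2x_3. S = 2/15x_3.
  leading term x_3: subtract (5/14)·k_4 from 2/15x_3 → 0
  remainder 0.

S(h_2,k_4): leading monomials are coprime, so the S-polynomial reduces to 0 (Buchberger's first criterion).
S(h_3,k_4): leading monomials are coprime, so the S-polynomial reduces to 0 (Buchberger's first criterion).
Every S-polynomial of the final basis reduces to 0, so we have a Gröbner basis.
Inter-reduce: drop elements whose leading term is divisible by another's, tail-reduce, and make monic.
Reduced Gröbner basis: {x_1 - 2/3x_2 + 1/3, x_3}.

The two bases agree; hence the ideals are identical.

Yes, the ideals are equal.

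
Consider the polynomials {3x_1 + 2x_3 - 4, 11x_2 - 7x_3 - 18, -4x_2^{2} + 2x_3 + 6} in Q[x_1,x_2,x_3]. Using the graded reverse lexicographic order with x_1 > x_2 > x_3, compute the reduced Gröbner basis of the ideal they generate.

f_1 = 3x_1 + 2x_3 - 4, LT = x_1.
f_2 = 11x_2 - 7x_3 - 18, LT = x_2.
f_3 = -4x_2^{2} + 2x_3 + 6, LT = x_2^{2}.

S(f_1,f_2): leading monomials are coprime, so the S-polynomial reduces to 0 (Buchberger's first criterion).
S(f_1,f_3): leading monomials are coprime, so the S-polynomial reduces to 0 (Buchberger's first criterion).
S(f_2,f_3): lcm = x_2^{2}. S = -\tfrac{7}{11}x_2x_3 - \tfrac{18}{11}x_2 + \tfrac{1}{2}x_3 + \tfrac{3}{2}.
  leading term x_2x_3: subtract (-\tfrac{7}{121}x_3)·f_2 from -\tfrac{7}{11}x_2x_3 - \tfrac{18}{11}x_2 + \tfrac{1}{2}x_3 + \tfrac{3}{2} → -\tfrac{49}{121}x_3^{2} - \tfrac{18}{11}x_2 - \tfrac{131}{242}x_3 + \tfrac{3}{2}
  leading term x_3^{2}: no divisor's leading term divides it; move -\tfrac{49}{121}x_3^{2} to the remainder.
  leading term x_2: subtract (-\tfrac{18}{121})·f_2 from -\tfrac{18}{11}x_2 - \tfrac{131}{242}x_3 + \tfrac{3}{2} → -\tfrac{383}{242}x_3 - \tfrac{285}{242}
  leading term x_3: no divisor's leading term divides it; move -\tfrac{383}{242}x_3 to the remainder.
  leading term 1: no divisor's leading term divides it; move -\tfrac{285}{242} to the remainder.
  remainder -\tfrac{49}{121}x_3^{2} - \tfrac{383}{242}x_3 - \tfrac{285}{242} ≠ 0; add g_4 = -\tfrac{49}{121}x_3^{2} - \tfrac{383}{242}x_3 - \tfrac{285}{242} to the basis.

S(f_1,g_4): leading monomials are coprime, so the S-polynomial reduces to 0 (Buchberger's first criterion).
S(f_2,g_4): leading monomials are coprime, so the S-polynomial reduces to 0 (Buchberger's first criterion).
S(f_3,g_4): leading monomials are coprime, so the S-polynomial reduces to 0 (Buchberger's first criterion).
Every S-polynomial of the final basis reduces to 0, so we have a Gröbner basis.
Inter-reduce: drop elements whose leading term is divisible by another's, tail-reduce, and make monic.

G = {x_3^{2} + \tfrac{383}{98}x_3 + \tfrac{285}{98}, x_1 + \tfrac{2}{3}x_3 - \tfrac{4}{3}, x_2 - \tfrac{7}{11}x_3 - \tfrac{18}{11}}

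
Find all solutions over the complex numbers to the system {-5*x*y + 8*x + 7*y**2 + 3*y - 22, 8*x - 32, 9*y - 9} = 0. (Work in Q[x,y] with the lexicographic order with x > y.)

{(4, 1)}

Compute a lex Gröbner basis by Buchberger's algorithm.
f_1 = -5*x*y + 8*x + 7*y**2 + 3*y - 22, LT = x*y.
f_2 = 8*x - 32, LT = x.
f_3 = 9*y - 9, LT = y.

The S-polynomials (S(f_1,f_2), S(f_1,f_3), S(f_2,f_3)) all reduce to 0 modulo the current basis, so we have a Gröbner basis.
Inter-reduce: drop elements whose leading term is divisible by another's, tail-reduce, and make monic.
Reduced Gröbner basis: {x - 4, y - 1}.

A lex Gröbner basis eliminates variables successively. Here y - 1 depends only on y, with roots {1}; lifting each root through the earlier basis elements recovers the full solutions.
  y = 1: the earlier basis element becomes x - 4 = 0, giving x = 4 — point (4, 1).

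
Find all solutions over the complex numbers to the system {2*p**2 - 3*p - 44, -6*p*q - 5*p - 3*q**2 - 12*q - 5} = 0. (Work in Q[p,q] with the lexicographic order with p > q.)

{(-4, -1), (-4, 5), (11/2, -15/2 - sqrt(1635)/6), (11/2, -15/2 + sqrt(1635)/6)}

Compute a lex Gröbner basis by Buchberger's algorithm.
f_1 = 2*p**2 - 3*p - 44, LT = p**2.
f_2 = -6*p*q - 5*p - 3*q**2 - 12*q - 5, LT = p*q.

S(f_1,f_2): lcm = p**2*q. S = -5/6*p**2 - 1/2*p*q**2 - 7/2*p*q - 5/6*p - 22*q.
  leading term p**2: subtract (-5/12)·f_1 from -5/6*p**2 - 1/2*p*q**2 - 7/2*p*q - 5/6*p - 22*q → -1/2*p*q**2 - 7/2*p*q - 25/12*p - 22*q - 55/3
  leading term p*q**2: subtract (1/12*q)·f_2 from -1/2*p*q**2 - 7/2*p*q - 25/12*p - 22*q - 55/3 → -37/12*p*q - 25/12*p + 1/4*q**3 + q**2 - 259/12*q - 55/3
  leading term p*q: subtract (37/72)·f_2 from -37/12*p*q - 25/12*p + 1/4*q**3 + q**2 - 259/12*q - 55/3 → 35/72*p + 1/4*q**3 + 61/24*q**2 - 185/12*q - 1135/72
  leading term p: no divisor's leading term divides it; move 35/72*p to the remainder.
  leading term q**3: no divisor's leading term divides it; move 1/4*q**3 to the remainder.
  leading term q**2: no divisor's leading term divides it; move 61/24*q**2 to the remainder.
  leading term q: no divisor's leading term divides it; move -185/12*q to the remainder.
  leading term 1: no divisor's leading term divides it; move -1135/72 to the remainder.
  remainder 35/72*p + 1/4*q**3 + 61/24*q**2 - 185/12*q - 1135/72 ≠ 0; add h_3 = 35/72*p + 1/4*q**3 + 61/24*q**2 - 185/12*q - 1135/72 to the basis.

S(f_1,h_3): lcm = p**2. S = -18/35*p*q**3 - 183/35*p*q**2 + 222/7*p*q + 433/14*p - 22.
  leading term p*q**3: subtract (3/35*q**2)·f_2 from -18/35*p*q**3 - 183/35*p*q**2 + 222/7*p*q + 433/14*p - 22 → -24/5*p*q**2 + 222/7*p*q + 433/14*p + 9/35*q**4 + 36/35*q**3 + 3/7*q**2 - 22
  leading term p*q**2: subtract (4/5*q)·f_2 from -24/5*p*q**2 + 222/7*p*q + 433/14*p + 9/35*q**4 + 36/35*q**3 + 3/7*q**2 - 22 → 250/7*p*q + 433/14*p + 9/35*q**4 + 24/7*q**3 + 351/35*q**2 + 4*q - 22
  leading term p*q: subtract (-125/21)·f_2 from 250/7*p*q + 433/14*p + 9/35*q**4 + 24/7*q**3 + 351/35*q**2 + 4*q - 22 → 7/6*p + 9/35*q**4 + 24/7*q**3 - 274/35*q**2 - 472/7*q - 1087/21
  leading term p: subtract (12/5)·h_3 from 7/6*p + 9/35*q**4 + 24/7*q**3 - 274/35*q**2 - 472/7*q - 1087/21 → 9/35*q**4 + 99/35*q**3 - 195/14*q**2 - 213/7*q - 195/14
  leading term q**4: no divisor's leading term divides it; move 9/35*q**4 to the remainder.
  leading term q**3: no divisor's leading term divides it; move 99/35*q**3 to the remainder.
  leading term q**2: no divisor's leading term divides it; move -195/14*q**2 to the remainder.
  leading term q: no divisor's leading term divides it; move -213/7*q to the remainder.
  leading term 1: no divisor's leading term divides it; move -195/14 to the remainder.
  remainder 9/35*q**4 + 99/35*q**3 - 195/14*q**2 - 213/7*q - 195/14 ≠ 0; add h_4 = 9/35*q**4 + 99/35*q**3 - 195/14*q**2 - 213/7*q - 195/14 to the basis.

S(f_2,h_3): lcm = p*q. S = 5/6*p - 18/35*q**4 - 183/35*q**3 + 451/14*q**2 + 241/7*q + 5/6.
  leading term p: subtract (12/7)·h_3 from 5/6*p - 18/35*q**4 - 183/35*q**3 + 451/14*q**2 + 241/7*q + 5/6 → -18/35*q**4 - 198/35*q**3 + 195/7*q**2 + 426/7*q + 195/7
  leading term q**4: subtract (-2)·h_4 from -18/35*q**4 - 198/35*q**3 + 195/7*q**2 + 426/7*q + 195/7 → 0
  remainder 0.

S(f_1,h_4): leading monomials are coprime, so the S-polynomial reduces to 0 (Buchberger's first criterion).
S(f_2,h_4): lcm = p*q**4. S = -61/6*p*q**3 + 325/6*p*q**2 + 355/3*p*q + 325/6*p + 1/2*q**5 + 2*q**4 + 5/6*q**3.
  leading term p*q**3: subtract (61/36*q**2)·f_2 from -61/6*p*q**3 + 325/6*p*q**2 + 355/3*p*q + 325/6*p + 1/2*q**5 + 2*q**4 + 5/6*q**3 → 2255/36*p*q**2 + 355/3*p*q + 325/6*p + 1/2*q**5 + 85/12*q**4 + 127/6*q**3 + 305/36*q**2
  leading term p*q**2: subtract (-2255/216*q)·f_2 from 2255/36*p*q**2 + 355/3*p*q + 325/6*p + 1/2*q**5 + 85/12*q**4 + 127/6*q**3 + 305/36*q**2 → 14285/216*p*q + 325/6*p + 1/2*q**5 + 85/12*q**4 - 731/72*q**3 - 4205/36*q**2 - 11275/216*q
  leading term p*q: subtract (-14285/1296)·f_2 from 14285/216*p*q + 325/6*p + 1/2*q**5 + 85/12*q**4 - 731/72*q**3 - 4205/36*q**2 - 11275/216*q → -1225/1296*p + 1/2*q**5 + 85/12*q**4 - 731/72*q**3 - 64745/432*q**2 - 39845/216*q - 71425/1296
  leading term p: subtract (-35/18)·h_3 from -1225/1296*p + 1/2*q**5 + 85/12*q**4 - 731/72*q**3 - 64745/432*q**2 - 39845/216*q - 71425/1296 → 1/2*q**5 + 85/12*q**4 - 29/3*q**3 - 10435/72*q**2 - 1930/9*q - 6175/72
  leading term q**5: subtract (35/18*q)·h_4 from 1/2*q**5 + 85/12*q**4 - 29/3*q**3 - 10435/72*q**2 - 1930/9*q - 6175/72 → 19/12*q**4 + 209/12*q**3 - 6175/72*q**2 - 6745/36*q - 6175/72
  leading term q**4: subtract (665/108)·h_4 from 19/12*q**4 + 209/12*q**3 - 6175/72*q**2 - 6745/36*q - 6175/72 → 0
  remainder 0.

S(h_3,h_4): leading monomials are coprime, so the S-polynomial reduces to 0 (Buchberger's first criterion).
Every S-polynomial of the final basis reduces to 0, so we have a Gröbner basis.
Inter-reduce: drop elements whose leading term is divisible by another's, tail-reduce, and make monic.
Reduced Gröbner basis: {p + 18/35*q**3 + 183/35*q**2 - 222/7*q - 227/7, q**4 + 11*q**3 - 325/6*q**2 - 355/3*q - 325/6}.

The lex basis is triangular: the last element involves only q. Solving q**4 + 11*q**3 - 325/6*q**2 - 355/3*q - 325/6 = 0 gives q ∈ {-1, 5, -15/2 - sqrt(1635)/6, -15/2 + sqrt(1635)/6}; substituting each value into the earlier elements determines the remaining variables.
  q = -1: the earlier basis element becomes p + 4 = 0, giving p = -4 — point (-4, -1).
  q = 5: the earlier basis element becomes p + 4 = 0, giving p = -4 — point (-4, 5).
  q = -15/2 - sqrt(1635)/6: the earlier basis element becomes p - 11/2 = 0, giving p = 11/2 — point (11/2, -15/2 - sqrt(1635)/6).
  q = -15/2 + sqrt(1635)/6: the earlier basis element becomes p - 11/2 = 0, giving p = 11/2 — point (11/2, -15/2 + sqrt(1635)/6).
Substituting each solution back into the original system confirms all equations vanish.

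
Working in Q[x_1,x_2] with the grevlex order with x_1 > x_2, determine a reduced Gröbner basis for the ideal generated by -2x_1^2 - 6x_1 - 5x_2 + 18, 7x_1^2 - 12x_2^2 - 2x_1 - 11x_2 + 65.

f_1 = -2x_1^2 - 6x_1 - 5x_2 + 18, LT = x_1^2.
f_2 = 7x_1^2 - 12x_2^2 - 2x_1 - 11x_2 + 65, LT = x_1^2.

S(f_1,f_2): lcm = x_1^2. S = 12/7x_2^2 + 23/7x_1 + 57/14x_2 - 128/7.
  reduce S modulo (f_1, f_2):
  remainder 12/7x_2^2 + 23/7x_1 + 57/14x_2 - 128/7 ≠ 0; add g_3 = 12/7x_2^2 + 23/7x_1 + 57/14x_2 - 128/7 to the basis.

The other S-polynomials (S(f_1,g_3), S(f_2,g_3)) all reduce to 0 modulo the current basis, so we have a Gröbner basis.
Inter-reduce: drop elements whose leading term is divisible by another's, tail-reduce, and make monic.

G = {x_1^2 + 3x_1 + 5/2x_2 - 9, x_2^2 + 23/12x_1 + 19/8x_2 - 32/3}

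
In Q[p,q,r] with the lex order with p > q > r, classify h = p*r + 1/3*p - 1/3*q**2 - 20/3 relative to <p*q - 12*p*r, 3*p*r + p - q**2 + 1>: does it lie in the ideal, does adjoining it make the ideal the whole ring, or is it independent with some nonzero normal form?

First compute the reduced Gröbner basis of I by Buchberger's algorithm.
f_1 = p*q - 12*p*r, LT = p*q.
f_2 = 3*p*r + p - q**2 + 1, LT = p*r.

S(f_1,f_2): lcm = p*q*r. S = -1/3*p*q - 12*p*r**2 + 1/3*q**3 - 1/3*q.
  leading term p*q: subtract (-1/3)·f_1 from -1/3*p*q - 12*p*r**2 + 1/3*q**3 - 1/3*q → -12*p*r**2 - 4*p*r + 1/3*q**3 - 1/3*q
  leading term p*r**2: subtract (-4*r)·f_2 from -12*p*r**2 - 4*p*r + 1/3*q**3 - 1/3*q → 1/3*q**3 - 4*q**2*r - 1/3*q + 4*r
  leading term q**3: no divisor's leading term divides it; move 1/3*q**3 to the remainder.
  leading term q**2*r: no divisor's leading term divides it; move -4*q**2*r to the remainder.
  leading term q: no divisor's leading term divides it; move -1/3*q to the remainder.
  leading term r: no divisor's leading term divides it; move 4*r to the remainder.
  remainder 1/3*q**3 - 4*q**2*r - 1/3*q + 4*r ≠ 0; add k_3 = 1/3*q**3 - 4*q**2*r - 1/3*q + 4*r to the basis.

The other S-polynomials (S(f_1,k_3), S(f_2,k_3)) all reduce to 0 modulo the current basis, so we have a Gröbner basis.
Inter-reduce: drop elements whose leading term is divisible by another's, tail-reduce, and make monic.
Reduced Gröbner basis: {p*q + 4*p - 4*q**2 + 4, p*r + 1/3*p - 1/3*q**2 + 1/3, q**3 - 12*q**2*r - q + 12*r}.
Label its elements g_1 = p*q + 4*p - 4*q**2 + 4, g_2 = p*r + 1/3*p - 1/3*q**2 + 1/3, g_3 = q**3 - 12*q**2*r - q + 12*r.

Reduce h = p*r + 1/3*p - 1/3*q**2 - 20/3 modulo G:
  leading term p*r: subtract (1)·g_2 from p*r + 1/3*p - 1/3*q**2 - 20/3 → -7
  leading term 1: no divisor's leading term divides it; move -7 to the remainder.
  normal form = -7.
The normal form is nonzero, so h ∉ I. Since h minus its normal form lies in I, I + (h) = I + (n) where n = -7; decide whether this ideal is the whole ring.
Here n = -7 is a nonzero constant, hence a unit: 1 ∈ I + (h), the Gröbner basis of I + (h) is {1}, and the enlarged system has no common solution — adjoining h is inconsistent.

Adjoining p*r + 1/3*p - 1/3*q**2 - 20/3 makes the ideal the whole ring: the system is inconsistent.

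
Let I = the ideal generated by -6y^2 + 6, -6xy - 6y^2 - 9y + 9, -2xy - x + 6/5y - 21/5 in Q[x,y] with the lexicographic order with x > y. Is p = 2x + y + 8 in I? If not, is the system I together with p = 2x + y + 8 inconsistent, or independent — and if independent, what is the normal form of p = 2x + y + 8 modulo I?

First compute the reduced Gröbner basis of I by Buchberger's algorithm.
f_1 = -6y^2 + 6, LT = y^2.
f_2 = -6xy - 6y^2 - 9y + 9, LT = xy.
f_3 = -2xy - x + 6/5y - 21/5, LT = xy.

S(f_1,f_2): lcm = xy^2. S = -x - y^3 - 3/2y^2 + 3/2y.
  leading term x: no divisor's leading term divides it; move -x to the remainder.
  leading term y^3: subtract (1/6y)·f_1 from -y^3 - 3/2y^2 + 3/2y → -3/2y^2 + 1/2y
  leading term y^2: subtract (1/4)·f_1 from -3/2y^2 + 1/2y → 1/2y - 3/2
  leading term y: no divisor's leading term divides it; move 1/2y to the remainder.
  leading term 1: no divisor's leading term divides it; move -3/2 to the remainder.
  remainder -x + 1/2y - 3/2 ≠ 0; add h_4 = -x + 1/2y - 3/2 to the basis.

S(f_1,f_3): lcm = xy^2. S = -1/2xy - x + 3/5y^2 - 21/10y.
  leading term xy: subtract (1/12)·f_2 from -1/2xy - x + 3/5y^2 - 21/10y → -x + 11/10y^2 - 27/20y - 3/4
  leading term x: subtract (1)·h_4 from -x + 11/10y^2 - 27/20y - 3/4 → 11/10y^2 - 37/20y + 3/4
  leading term y^2: subtract (-11/60)·f_1 from 11/10y^2 - 37/20y + 3/4 → -37/20y + 37/20
  leading term y: no divisor's leading term divides it; move -37/20y to the remainder.
  leading term 1: no divisor's leading term divides it; move 37/20 to the remainder.
  remainder -37/20y + 37/20 ≠ 0; add h_5 = -37/20y + 37/20 to the basis.

The other S-polynomials (S(f_2,f_3), S(f_1,h_4), S(f_2,h_4), S(f_3,h_4), S(f_1,h_5), S(f_2,h_5), S(f_3,h_5), S(h_4,h_5)) all reduce to 0 modulo the current basis, so we have a Gröbner basis.
Inter-reduce: drop elements whose leading term is divisible by another's, tail-reduce, and make monic.
Reduced Gröbner basis: {x + 1, y - 1}.
Label its elements g_1 = x + 1, g_2 = y - 1.

Reduce p = 2x + y + 8 modulo G:
  leading term x: subtract (2)·g_1 from 2x + y + 8 → y + 6
  leading term y: subtract (1)·g_2 from y + 6 → 7
  leading term 1: no divisor's leading term divides it; move 7 to the remainder.
  normal form = 7.
The normal form is nonzero, so p ∉ I. Since p minus its normal form lies in I, I + (p) = I + (r) where r = 7; decide whether this ideal is the whole ring.
Here r = 7 is a nonzero constant, hence a unit: 1 ∈ I + (p), the Gröbner basis of I + (p) is {1}, and the enlarged system has no common solution — adjoining p is inconsistent.

Adjoining 2x + y + 8 makes the ideal the whole ring: the system is inconsistent.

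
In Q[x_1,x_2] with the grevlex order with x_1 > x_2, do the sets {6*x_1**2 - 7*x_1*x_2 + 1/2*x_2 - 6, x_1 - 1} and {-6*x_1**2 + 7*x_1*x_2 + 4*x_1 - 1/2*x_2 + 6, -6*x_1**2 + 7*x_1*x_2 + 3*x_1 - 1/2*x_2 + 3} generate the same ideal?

No, the ideals differ.

Equality of ideals is decidable: compute both reduced Gröbner bases (unique for the ordering) and check whether they agree.
Buchberger on the first generating set:
f_1 = 6*x_1**2 - 7*x_1*x_2 + 1/2*x_2 - 6, LT = x_1**2.
f_2 = x_1 - 1, LT = x_1.

S(f_1,f_2): lcm = x_1**2. S = -7/6*x_1*x_2 + x_1 + 1/12*x_2 - 1.
  reduce S modulo (f_1, f_2):
  remainder -13/12*x_2 ≠ 0; add g_3 = -13/12*x_2 to the basis.

The other S-polynomials (S(f_1,g_3), S(f_2,g_3)) all reduce to 0 modulo the current basis, so we have a Gröbner basis.
Inter-reduce: drop elements whose leading term is divisible by another's, tail-reduce, and make monic.
Reduced Gröbner basis: {x_1 - 1, x_2}.

Buchberger on the second generating set:
h_1 = -6*x_1**2 + 7*x_1*x_2 + 4*x_1 - 1/2*x_2 + 6, LT = x_1**2.
h_2 = -6*x_1**2 + 7*x_1*x_2 + 3*x_1 - 1/2*x_2 + 3, LT = x_1**2.

S(h_1,h_2): lcm = x_1**2. S = -1/6*x_1 - 1/2.
  reduce S modulo (h_1, h_2):
  remainder -1/6*x_1 - 1/2 ≠ 0; add k_3 = -1/6*x_1 - 1/2 to the basis.

S(h_1,k_3): lcm = x_1**2. S = -7/6*x_1*x_2 - 11/3*x_1 + 1/12*x_2 - 1.
  reduce S modulo (h_1, h_2, k_3):
  remainder 43/12*x_2 + 10 ≠ 0; add k_4 = 43/12*x_2 + 10 to the basis.

The other S-polynomials (S(h_2,k_3), S(h_1,k_4), S(h_2,k_4), S(k_3,k_4)) all reduce to 0 modulo the current basis, so we have a Gröbner basis.
Inter-reduce: drop elements whose leading term is divisible by another's, tail-reduce, and make monic.
Reduced Gröbner basis: {x_1 + 3, x_2 + 120/43}.

These differ, so the ideals are not equal.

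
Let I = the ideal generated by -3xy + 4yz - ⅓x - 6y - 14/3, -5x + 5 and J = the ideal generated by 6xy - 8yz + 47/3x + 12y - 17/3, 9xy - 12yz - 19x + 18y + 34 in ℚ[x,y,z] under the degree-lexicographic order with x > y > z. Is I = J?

Yes, the ideals are equal.

Since reduced Gröbner bases are canonical representatives of ideals under a given ordering, it suffices to compute and compare them.
Buchberger on the first generating set:
f_1 = -3xy + 4yz - ⅓x - 6y - 14/3, LT = xy.
f_2 = -5x + 5, LT = x.

S(f_1,f_2): lcm = xy. S = -4/3yz + 1/9x + 3y + 14/9.
  leading term yz: no divisor's leading term divides it; move -4/3yz to the remainder.
  leading term x: subtract (-1/45)·f_2 from 1/9x + 3y + 14/9 → 3y + 5/3
  leading term y: no divisor's leading term divides it; move 3y to the remainder.
  leading term 1: no divisor's leading term divides it; move 5/3 to the remainder.
  remainder -4/3yz + 3y + 5/3 ≠ 0; add g_3 = -4/3yz + 3y + 5/3 to the basis.

S(f_1,g_3): lcm = xyz. S = -4/3yz² + 9/4xy + 1/9xz + 2yz + 5/4x + 14/9z.
  leading term yz²: subtract (z)·g_3 from -4/3yz² + 9/4xy + 1/9xz + 2yz + 5/4x + 14/9z → 9/4xy + 1/9xz - yz + 5/4x - 1/9z
  leading term xy: subtract (-¾)·f_1 from 9/4xy + 1/9xz - yz + 5/4x - 1/9z → 1/9xz + 2yz + x - 9/2y - 1/9z - 7/2
  leading term xz: subtract (-1/45z)·f_2 from 1/9xz + 2yz + x - 9/2y - 1/9z - 7/2 → 2yz + x - 9/2y - 7/2
  leading term yz: subtract (-3/2)·g_3 from 2yz + x - 9/2y - 7/2 → x - 1
  leading term x: subtract (-⅕)·f_2 from x - 1 → 0
  remainder 0.

S(f_2,g_3): leading monomials are coprime, so the S-polynomial reduces to 0 (Buchberger's first criterion).
Every S-polynomial of the final basis reduces to 0, so we have a Gröbner basis.
Inter-reduce: drop elements whose leading term is divisible by another's, tail-reduce, and make monic.
Reduced Gröbner basis: {yz - 9/4y - 5/4, x - 1}.

Buchberger on the second generating set:
h_1 = 6xy - 8yz + 47/3x + 12y - 17/3, LT = xy.
h_2 = 9xy - 12yz - 19x + 18y + 34, LT = xy.

S(h_1,h_2): lcm = xy. S = 85/18x - 85/18.
  leading term x: no divisor's leading term divides it; move 85/18x to the remainder.
  leading term 1: no divisor's leading term divides it; move -85/18 to the remainder.
  remainder 85/18x - 85/18 ≠ 0; add k_3 = 85/18x - 85/18 to the basis.

S(h_1,k_3): lcm = xy. S = -4/3yz + 47/18x + 3y - 17/18.
  leading term yz: no divisor's leading term divides it; move -4/3yz to the remainder.
  leading term x: subtract (47/85)·k_3 from 47/18x + 3y - 17/18 → 3y + 5/3
  leading term y: no divisor's leading term divides it; move 3y to the remainder.
  leading term 1: no divisor's leading term divides it; move 5/3 to the remainder.
  remainder -4/3yz + 3y + 5/3 ≠ 0; add k_4 = -4/3yz + 3y + 5/3 to the basis.

S(h_2,k_3): lcm = xy. S = -4/3yz - 19/9x + 3y + 34/9.
  leading term yz: subtract (1)·k_4 from -4/3yz - 19/9x + 3y + 34/9 → -19/9x + 19/9
  leading term x: subtract (-38/85)·k_3 from -19/9x + 19/9 → 0
  remainder 0.

S(h_1,k_4): lcm = xyz. S = -4/3yz² + 9/4xy + 47/18xz + 2yz + 5/4x - 17/18z.
  leading term yz²: subtract (z)·k_4 from -4/3yz² + 9/4xy + 47/18xz + 2yz + 5/4x - 17/18z → 9/4xy + 47/18xz - yz + 5/4x - 47/18z
  leading term xy: subtract (⅜)·h_1 from 9/4xy + 47/18xz - yz + 5/4x - 47/18z → 47/18xz + 2yz - 37/8x - 9/2y - 47/18z + 17/8
  leading term xz: subtract (47/85z)·k_3 from 47/18xz + 2yz - 37/8x - 9/2y - 47/18z + 17/8 → 2yz - 37/8x - 9/2y + 17/8
  leading term yz: subtract (-3/2)·k_4 from 2yz - 37/8x - 9/2y + 17/8 → -37/8x + 37/8
  leading term x: subtract (-333/340)·k_3 from -37/8x + 37/8 → 0
  remainder 0.

S(h_2,k_4): lcm = xyz. S = -4/3yz² + 9/4xy - 19/9xz + 2yz + 5/4x + 34/9z.
  leading term yz²: subtract (z)·k_4 from -4/3yz² + 9/4xy - 19/9xz + 2yz + 5/4x + 34/9z → 9/4xy - 19/9xz - yz + 5/4x + 19/9z
  leading term xy: subtract (⅜)·h_1 from 9/4xy - 19/9xz - yz + 5/4x + 19/9z → -19/9xz + 2yz - 37/8x - 9/2y + 19/9z + 17/8
  leading term xz: subtract (-38/85z)·k_3 from -19/9xz + 2yz - 37/8x - 9/2y + 19/9z + 17/8 → 2yz - 37/8x - 9/2y + 17/8
  leading term yz: subtract (-3/2)·k_4 from 2yz - 37/8x - 9/2y + 17/8 → -37/8x + 37/8
  leading term x: subtract (-333/340)·k_3 from -37/8x + 37/8 → 0
  remainder 0.

S(k_3,k_4): leading monomials are coprime, so the S-polynomial reduces to 0 (Buchberger's first criterion).
Every S-polynomial of the final basis reduces to 0, so we have a Gröbner basis.
Inter-reduce: drop elements whose leading term is divisible by another's, tail-reduce, and make monic.
Reduced Gröbner basis: {yz - 9/4y - 5/4, x - 1}.

These coincide, so the ideals are equal.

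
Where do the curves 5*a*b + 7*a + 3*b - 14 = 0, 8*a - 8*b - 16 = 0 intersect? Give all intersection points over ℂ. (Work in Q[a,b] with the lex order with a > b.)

Compute a lex Gröbner basis by Buchberger's algorithm.
f_1 = 5*a*b + 7*a + 3*b - 14, LT = a*b.
f_2 = 8*a - 8*b - 16, LT = a.

S(f_1,f_2): lcm = a*b. S = 7/5*a + b**2 + 13/5*b - 14/5.
  leading term a: subtract (7/40)·f_2 from 7/5*a + b**2 + 13/5*b - 14/5 → b**2 + 4*b
  leading term b**2: no divisor's leading term divides it; move b**2 to the remainder.
  leading term b: no divisor's leading term divides it; move 4*b to the remainder.
  remainder b**2 + 4*b ≠ 0; add h_3 = b**2 + 4*b to the basis.

S(f_1,h_3): lcm = a*b**2. S = -13/5*a*b + 3/5*b**2 - 14/5*b.
  leading term a*b: subtract (-13/25)·f_1 from -13/5*a*b + 3/5*b**2 - 14/5*b → 91/25*a + 3/5*b**2 - 31/25*b - 182/25
  leading term a: subtract (91/200)·f_2 from 91/25*a + 3/5*b**2 - 31/25*b - 182/25 → 3/5*b**2 + 12/5*b
  leading term b**2: subtract (3/5)·h_3 from 3/5*b**2 + 12/5*b → 0
  remainder 0.

S(f_2,h_3): leading monomials are coprime, so the S-polynomial reduces to 0 (Buchberger's first criterion).
Every S-polynomial of the final basis reduces to 0, so we have a Gröbner basis.
Inter-reduce: drop elements whose leading term is divisible by another's, tail-reduce, and make monic.
Reduced Gröbner basis: {a - b - 2, b**2 + 4*b}.

Since the basis is lex-ordered, b**2 + 4*b is univariate in b. Its roots are {-4, 0}. Back-substituting each root into the other basis elements fixes the other coordinates.
  b = -4: the earlier basis element becomes a + 2 = 0, giving a = -2 — point (-2, -4).
  b = 0: the earlier basis element becomes a - 2 = 0, giving a = 2 — point (2, 0).
Each listed point satisfies every original equation (direct substitution).

{(-2, -4), (2, 0)}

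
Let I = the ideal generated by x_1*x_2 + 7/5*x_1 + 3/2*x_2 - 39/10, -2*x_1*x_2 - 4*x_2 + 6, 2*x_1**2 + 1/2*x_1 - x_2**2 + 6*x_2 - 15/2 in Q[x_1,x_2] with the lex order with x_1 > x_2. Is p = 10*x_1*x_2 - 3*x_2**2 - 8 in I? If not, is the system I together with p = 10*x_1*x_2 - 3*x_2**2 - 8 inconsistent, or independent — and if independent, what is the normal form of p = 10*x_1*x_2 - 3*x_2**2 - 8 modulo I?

Adjoining 10*x_1*x_2 - 3*x_2**2 - 8 makes the ideal the whole ring: the system is inconsistent.

First compute the reduced Gröbner basis of I by Buchberger's algorithm.
f_1 = x_1*x_2 + 7/5*x_1 + 3/2*x_2 - 39/10, LT = x_1*x_2.
f_2 = -2*x_1*x_2 - 4*x_2 + 6, LT = x_1*x_2.
f_3 = 2*x_1**2 + 1/2*x_1 - x_2**2 + 6*x_2 - 15/2, LT = x_1**2.

S(f_1,f_2): lcm = x_1*x_2. S = 7/5*x_1 - 1/2*x_2 - 9/10.
  leading term x_1: no divisor's leading term divides it; move 7/5*x_1 to the remainder.
  leading term x_2: no divisor's leading term divides it; move -1/2*x_2 to the remainder.
  leading term 1: no divisor's leading term divides it; move -9/10 to the remainder.
  remainder 7/5*x_1 - 1/2*x_2 - 9/10 ≠ 0; add h_4 = 7/5*x_1 - 1/2*x_2 - 9/10 to the basis.

S(f_1,f_3): lcm = x_1**2*x_2. S = 7/5*x_1**2 + 5/4*x_1*x_2 - 39/10*x_1 + 1/2*x_2**3 - 3*x_2**2 + 15/4*x_2.
  leading term x_1**2: subtract (7/10)·f_3 from 7/5*x_1**2 + 5/4*x_1*x_2 - 39/10*x_1 + 1/2*x_2**3 - 3*x_2**2 + 15/4*x_2 → 5/4*x_1*x_2 - 17/4*x_1 + 1/2*x_2**3 - 23/10*x_2**2 - 9/20*x_2 + 21/4
  leading term x_1*x_2: subtract (5/4)·f_1 from 5/4*x_1*x_2 - 17/4*x_1 + 1/2*x_2**3 - 23/10*x_2**2 - 9/20*x_2 + 21/4 → -6*x_1 + 1/2*x_2**3 - 23/10*x_2**2 - 93/40*x_2 + 81/8
  leading term x_1: subtract (-30/7)·h_4 from -6*x_1 + 1/2*x_2**3 - 23/10*x_2**2 - 93/40*x_2 + 81/8 → 1/2*x_2**3 - 23/10*x_2**2 - 1251/280*x_2 + 351/56
  leading term x_2**3: no divisor's leading term divides it; move 1/2*x_2**3 to the remainder.
  leading term x_2**2: no divisor's leading term divides it; move -23/10*x_2**2 to the remainder.
  leading term x_2: no divisor's leading term divides it; move -1251/280*x_2 to the remainder.
  leading term 1: no divisor's leading term divides it; move 351/56 to the remainder.
  remainder 1/2*x_2**3 - 23/10*x_2**2 - 1251/280*x_2 + 351/56 ≠ 0; add h_5 = 1/2*x_2**3 - 23/10*x_2**2 - 1251/280*x_2 + 351/56 to the basis.

S(f_2,f_3): lcm = x_1**2*x_2. S = 7/4*x_1*x_2 - 3*x_1 + 1/2*x_2**3 - 3*x_2**2 + 15/4*x_2.
  leading term x_1*x_2: subtract (7/4)·f_1 from 7/4*x_1*x_2 - 3*x_1 + 1/2*x_2**3 - 3*x_2**2 + 15/4*x_2 → -109/20*x_1 + 1/2*x_2**3 - 3*x_2**2 + 9/8*x_2 + 273/40
  leading term x_1: subtract (-109/28)·h_4 from -109/20*x_1 + 1/2*x_2**3 - 3*x_2**2 + 9/8*x_2 + 273/40 → 1/2*x_2**3 - 3*x_2**2 - 23/28*x_2 + 93/28
  leading term x_2**3: subtract (1)·h_5 from 1/2*x_2**3 - 3*x_2**2 - 23/28*x_2 + 93/28 → -7/10*x_2**2 + 1021/280*x_2 - 165/56
  leading term x_2**2: no divisor's leading term divides it; move -7/10*x_2**2 to the remainder.
  leading term x_2: no divisor's leading term divides it; move 1021/280*x_2 to the remainder.
  leading term 1: no divisor's leading term divides it; move -165/56 to the remainder.
  remainder -7/10*x_2**2 + 1021/280*x_2 - 165/56 ≠ 0; add h_6 = -7/10*x_2**2 + 1021/280*x_2 - 165/56 to the basis.

S(f_1,h_4): lcm = x_1*x_2. S = 7/5*x_1 + 5/14*x_2**2 + 15/7*x_2 - 39/10.
  leading term x_1: subtract (1)·h_4 from 7/5*x_1 + 5/14*x_2**2 + 15/7*x_2 - 39/10 → 5/14*x_2**2 + 37/14*x_2 - 3
  leading term x_2**2: subtract (-25/49)·h_6 from 5/14*x_2**2 + 37/14*x_2 - 3 → 12357/2744*x_2 - 12357/2744
  leading term x_2: no divisor's leading term divides it; move 12357/2744*x_2 to the remainder.
  leading term 1: no divisor's leading term divides it; move -12357/2744 to the remainder.
  remainder 12357/2744*x_2 - 12357/2744 ≠ 0; add h_7 = 12357/2744*x_2 - 12357/2744 to the basis.

The other S-polynomials (S(f_2,h_4), S(f_3,h_4), S(f_1,h_5), S(f_2,h_5), S(f_3,h_5), S(h_4,h_5), S(f_1,h_6), S(f_2,h_6), S(f_3,h_6), S(h_4,h_6), S(h_5,h_6), S(f_1,h_7), S(f_2,h_7), S(f_3,h_7), S(h_4,h_7), S(h_5,h_7), S(h_6,h_7)) all reduce to 0 modulo the current basis, so we have a Gröbner basis.
Inter-reduce: drop elements whose leading term is divisible by another's, tail-reduce, and make monic.
Reduced Gröbner basis: {x_1 - 1, x_2 - 1}.
Label its elements g_1 = x_1 - 1, g_2 = x_2 - 1.

Reduce p = 10*x_1*x_2 - 3*x_2**2 - 8 modulo G:
  leading term x_1*x_2: subtract (10*x_2)·g_1 from 10*x_1*x_2 - 3*x_2**2 - 8 → -3*x_2**2 + 10*x_2 - 8
  leading term x_2**2: subtract (-3*x_2)·g_2 from -3*x_2**2 + 10*x_2 - 8 → 7*x_2 - 8
  leading term x_2: subtract (7)·g_2 from 7*x_2 - 8 → -1
  leading term 1: no divisor's leading term divides it; move -1 to the remainder.
  normal form = -1.
The normal form is nonzero, so p ∉ I. Since p minus its normal form lies in I, I + (p) = I + (r) where r = -1; decide whether this ideal is the whole ring.
Here r = -1 is a nonzero constant, hence a unit: 1 ∈ I + (p), the Gröbner basis of I + (p) is {1}, and the enlarged system has no common solution — adjoining p is inconsistent.

The remainder on division by a Gröbner basis is unique — it is the normal form.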